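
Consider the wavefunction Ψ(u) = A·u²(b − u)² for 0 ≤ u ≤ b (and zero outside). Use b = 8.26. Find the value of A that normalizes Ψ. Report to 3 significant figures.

Normalization requires ∫|Ψ|² du = 1, integrated from 0 to b.
Expanding the polynomial and integrating term by term, ∫|Ψ|² du = A²·(b^9/630).
So A² = (b^9/630)^(−1).
Substituting b = 8.26 gives A² = 0.000003520, so A = 0.001876.

A ≈ 0.00188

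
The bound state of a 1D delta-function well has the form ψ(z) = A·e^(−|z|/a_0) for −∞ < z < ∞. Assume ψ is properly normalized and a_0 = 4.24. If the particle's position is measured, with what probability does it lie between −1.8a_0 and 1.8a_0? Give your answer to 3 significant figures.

P ≈ 0.973

P = ∫_{−1.8a_0}^{1.8a_0} |ψ(z)|² dz.
With A² fixed by ∫|ψ|² = 1, i.e. A² = (a_0)^(−1), substitute and integrate.
Both integrals are even about z = 0, so only the z ≥ 0 halves are needed (the factors of 2 cancel). Substituting u = z/a_0, A² and the length scale cancel in the ratio: P = ∫_{0}^{1.8} e^(-2·u) du / ∫_{0}^{∞} e^(-2·u) du.
Using ∫ e^(-2·u) du = -e^(-2·u)/2, the numerator is 1/2 - e^(-18/5)/2 and the denominator is 1/2.
The result is P = 0.9727.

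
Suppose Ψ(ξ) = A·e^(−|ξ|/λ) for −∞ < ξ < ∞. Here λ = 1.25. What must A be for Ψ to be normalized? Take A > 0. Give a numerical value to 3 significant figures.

The normalization condition is ∫|Ψ|² dξ = 1 from −∞ to ∞.
The integral (without the A² prefactor) comes out to λ.
Plugging in λ = 1.25 yields A = 0.8944.

A ≈ 0.894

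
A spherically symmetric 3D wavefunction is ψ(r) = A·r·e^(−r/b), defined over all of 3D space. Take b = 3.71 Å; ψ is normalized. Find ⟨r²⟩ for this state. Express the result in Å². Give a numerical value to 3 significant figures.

⟨r²⟩ = ∫ r^2 |ψ|² 4πr² dr over the full domain.
Evaluating both integrals, ⟨r²⟩ = 15·b^2/2.
With b = 3.71, ⟨r^2⟩ = 103.2.

⟨r^2⟩ ≈ 103 Å^2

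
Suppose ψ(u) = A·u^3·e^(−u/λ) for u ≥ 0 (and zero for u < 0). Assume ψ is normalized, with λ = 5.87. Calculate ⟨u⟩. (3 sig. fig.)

By definition ⟨u⟩ = ∫ u |ψ(u)|² du.
Recall ∫₀^∞ u^m e^(−u/β) du = m!·β^(m+1), evaluating both integrals, ⟨u⟩ = 7·λ/2.
Putting λ = 5.87 gives 20.55.

⟨u⟩ ≈ 20.5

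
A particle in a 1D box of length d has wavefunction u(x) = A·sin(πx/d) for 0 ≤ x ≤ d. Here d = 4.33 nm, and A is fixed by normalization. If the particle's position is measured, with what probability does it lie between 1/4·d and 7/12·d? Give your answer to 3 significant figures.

P ≈ 0.572

P = ∫_{1/4·d}^{7/12·d} |u(x)|² dx.
With A² fixed by ∫|u|² = 1, i.e. A² = (d/2)^(−1), substitute and integrate.
Substituting t = x/d, A² and the length scale cancel in the ratio: P = ∫_{1/4}^{7/12} sin(π·t)^2 dt / ∫_{0}^{1} sin(π·t)^2 dt.
With ∫ sin(π·t)^2 dt = t/2 - sin(2·π·t)/(4·π) + C, the region integral is 3/(8·π) + 1/6 and the full one is 1/2.
Evaluating gives P = (9 + 4·π)/(12·π).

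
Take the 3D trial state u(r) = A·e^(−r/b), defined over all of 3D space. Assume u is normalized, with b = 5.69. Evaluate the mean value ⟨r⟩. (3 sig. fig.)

⟨r⟩ ≈ 8.54

By definition ⟨r⟩ = ∫ r |u(r)|² 4πr² dr.
Since the A² factors cancel between numerator and denominator, ⟨r⟩ = 3·b/2.
With b = 5.69, ⟨r⟩ = 8.535.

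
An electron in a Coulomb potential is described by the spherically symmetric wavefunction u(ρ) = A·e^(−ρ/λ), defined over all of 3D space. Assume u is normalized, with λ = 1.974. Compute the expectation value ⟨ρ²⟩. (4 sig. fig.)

⟨ρ^2⟩ ≈ 11.69

By definition ⟨ρ²⟩ = ∫ ρ^2 |u(ρ)|² 4πρ² dρ.
With ∫₀^∞ ρ^4 e^(−αρ) dρ = 4!/α^5, evaluating both integrals, ⟨ρ²⟩ = 3·λ^2.
With λ = 1.974, ⟨ρ^2⟩ = 11.690.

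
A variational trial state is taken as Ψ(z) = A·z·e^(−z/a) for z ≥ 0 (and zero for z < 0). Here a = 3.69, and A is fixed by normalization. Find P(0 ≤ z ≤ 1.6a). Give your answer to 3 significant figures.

P ≈ 0.620

The probability is P = ∫ |Ψ|² dz over [0, 1.6a].
Since A² = 1/(a^3/4), this is the region integral divided by the full normalization integral.
In terms of u = z/a (A² and the length scale cancel between numerator and denominator), P = [∫_{0}^{1.6} u^2·e^(-2·u) du] / [∫_{0}^{∞} u^2·e^(-2·u) du].
With ∫ u^2·e^(-2·u) du = -(2·u^2 + 2·u + 1)·e^(-2·u)/4 + C, the region integral is 1/4 - 233·e^(-16/5)/100 and the full one is 1/4.
The result is P = 0.6201.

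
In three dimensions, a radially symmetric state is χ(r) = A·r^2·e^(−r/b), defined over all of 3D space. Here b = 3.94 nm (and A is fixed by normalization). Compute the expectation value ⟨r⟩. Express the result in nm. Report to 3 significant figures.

⟨r⟩ = ∫ r |χ|² 4πr² dr over the full domain.
Since the A² factors cancel between numerator and denominator, ⟨r⟩ = 7·b/2.
With b = 3.94, ⟨r⟩ = 13.79.

⟨r⟩ ≈ 13.8 nm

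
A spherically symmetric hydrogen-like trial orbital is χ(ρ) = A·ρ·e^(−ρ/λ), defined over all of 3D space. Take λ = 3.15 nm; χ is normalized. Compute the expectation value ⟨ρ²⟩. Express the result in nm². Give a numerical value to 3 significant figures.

⟨ρ^2⟩ ≈ 74.4 nm^2

The expectation value is the |χ|²-weighted average of ρ^2: ∫ ρ^2|χ|² 4πρ² dρ.
Using ∫₀^∞ ρⁿ e^(−αρ) dρ = n!/αⁿ⁺¹, the ratio of the moment integral to the normalization integral gives ⟨ρ²⟩ = 15·λ^2/2.
With λ = 3.15, ⟨ρ^2⟩ = 74.42.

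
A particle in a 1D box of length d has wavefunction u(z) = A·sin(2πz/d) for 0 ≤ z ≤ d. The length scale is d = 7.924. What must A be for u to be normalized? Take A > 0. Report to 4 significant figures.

A ≈ 0.5024

We need A² ∫|f|² dz = 1, taking the integral from 0 to d.
With u = A·sin(2πz/d), the integral evaluates to A²·[d/2].
Setting this equal to 1 gives A² = 1/(d/2).
Plugging in d = 7.924 yields A = 0.50239.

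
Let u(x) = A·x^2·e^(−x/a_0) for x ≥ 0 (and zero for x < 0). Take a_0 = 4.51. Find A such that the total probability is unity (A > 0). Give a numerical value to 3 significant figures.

A ≈ 0.0267

Normalization requires ∫|u|² dx = 1, integrated from 0 to ∞.
With u = A·x^2·e^(−x/a_0), the integral evaluates to A²·[3·a_0^5/4].
Plugging in a_0 = 4.51 yields A = 0.02673.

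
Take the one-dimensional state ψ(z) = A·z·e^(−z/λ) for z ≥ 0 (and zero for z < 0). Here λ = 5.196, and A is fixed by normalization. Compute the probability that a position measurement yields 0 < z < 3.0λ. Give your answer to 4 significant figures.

P ≈ 0.9380

P = ∫_{0}^{3.0λ} |ψ(z)|² dz.
With A² fixed by ∫|ψ|² = 1, i.e. A² = (λ^3/4)^(−1), substitute and integrate.
Let u = z/λ; then A² and the length scale cancel, so P = ∫_{0}^{3.0} u^2·e^(-2·u) du ÷ ∫_{0}^{∞} u^2·e^(-2·u) du.
An antiderivative of u^2·e^(-2·u) is -(2·u^2 + 2·u + 1)·e^(-2·u)/4; evaluating from 0 to 3.0 gives 1/4 - 25·e^(-6)/4, while the full integral is 1/4.
This works out to P = 0.93803.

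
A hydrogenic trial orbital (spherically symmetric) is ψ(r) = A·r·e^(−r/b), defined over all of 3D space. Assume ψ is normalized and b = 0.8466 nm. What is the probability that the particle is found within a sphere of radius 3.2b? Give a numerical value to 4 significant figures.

P ≈ 0.7649

P = ∫ |ψ|² 4πr² dr over r ≤ 3.2b.
A² is fixed by ∫₀^∞ 4πr²|ψ|² dr = 1, i.e. A² = (3·π·b^5)^(−1).
Substituting u = r/b, A², 4π and the length scale all cancel in the ratio: P = ∫_{0}^{3.2} u^4·e^(-2·u) du / ∫_{0}^{∞} u^4·e^(-2·u) du.
With ∫ u^4·e^(-2·u) du = -(u^4/2 + u^3 + 3·u^2/2 + 3·u/2 + 3/4)·e^(-2·u) + C, the region integral is ≈ 0.573697 and the full one is 3/4.
This evaluates to P = 0.76493.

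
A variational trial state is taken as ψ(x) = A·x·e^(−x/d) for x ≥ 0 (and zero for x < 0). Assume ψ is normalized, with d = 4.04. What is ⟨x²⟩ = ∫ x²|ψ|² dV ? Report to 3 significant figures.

⟨x^2⟩ ≈ 49.0

By definition ⟨x²⟩ = ∫ x^2 |ψ(x)|² dx.
Using ∫₀^∞ xⁿ e^(−αx) dx = n!/αⁿ⁺¹, evaluating both integrals, ⟨x²⟩ = 3·d^2.
Putting d = 4.04 gives 48.96.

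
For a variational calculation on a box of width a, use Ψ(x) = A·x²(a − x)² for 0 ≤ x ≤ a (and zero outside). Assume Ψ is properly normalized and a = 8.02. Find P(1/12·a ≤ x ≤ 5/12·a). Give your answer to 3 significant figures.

P ≈ 0.302

The probability is P = ∫ |Ψ|² dx over [1/12·a, 5/12·a].
The normalization integral ∫|Ψ|²dx over the whole domain equals a^9/630·A², and A² cancels in the ratio.
Let u = x/a; then A² and the length scale cancel, so P = ∫_{1/12}^{5/12} u^4·(1 - u)^4 du ÷ ∫_{0}^{1} u^4·(1 - u)^4 du.
Using ∫ u^4·(1 - u)^4 du = u^5·(70·u^4 - 315·u^3 + 540·u^2 - 420·u + 126)/630, the numerator is ≈ 0.00047929 and the denominator is 1/630.
Taking the ratio, P = 0.3019.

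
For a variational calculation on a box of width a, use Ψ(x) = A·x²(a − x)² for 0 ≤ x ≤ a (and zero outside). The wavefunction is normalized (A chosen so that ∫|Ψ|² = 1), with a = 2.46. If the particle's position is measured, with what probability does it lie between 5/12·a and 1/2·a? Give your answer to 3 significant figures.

|Ψ|² is the probability density, so P = ∫_{5/12·a}^{1/2·a} |Ψ|² dx.
Since A² = 1/(a^9/630), this is the region integral divided by the full normalization integral.
In terms of u = x/a (A² and the length scale cancel between numerator and denominator), P = [∫_{5/12}^{1/2} u^4·(1 - u)^4 du] / [∫_{0}^{1} u^4·(1 - u)^4 du].
Using ∫ u^4·(1 - u)^4 du = u^5·(70·u^4 - 315·u^3 + 540·u^2 - 420·u + 126)/630, the numerator is ≈ 0.00031376 and the denominator is 1/630.
Evaluating gives P = 0.1977.

P ≈ 0.198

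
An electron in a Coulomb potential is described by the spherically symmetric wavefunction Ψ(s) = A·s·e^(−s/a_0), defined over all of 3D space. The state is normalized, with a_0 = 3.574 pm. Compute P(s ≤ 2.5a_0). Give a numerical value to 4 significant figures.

P = ∫ |Ψ|² 4πs² ds over s ≤ 2.5a_0.
The full normalization integral is A²·[3·π·a_0^5] = 1, fixing A².
In terms of u = s/a_0 (A², 4π and the length scale all cancel between numerator and denominator), P = [∫_{0}^{2.5} u^4·e^(-2·u) du] / [∫_{0}^{∞} u^4·e^(-2·u) du].
Using ∫ u^4·e^(-2·u) du = -(u^4/2 + u^3 + 3·u^2/2 + 3·u/2 + 3/4)·e^(-2·u), the numerator is 3/4 - 1569·e^(-5)/32 and the denominator is 3/4.
Taking the ratio yields P = 0.55951.

P ≈ 0.5595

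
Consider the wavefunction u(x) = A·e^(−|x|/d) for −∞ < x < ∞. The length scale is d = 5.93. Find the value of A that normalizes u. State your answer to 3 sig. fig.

Normalization requires ∫|u|² dx = 1, integrated from −∞ to ∞.
The integral (without the A² prefactor) comes out to d.
Substituting d = 5.93 gives A² = 0.1686, so A = 0.4107.

A ≈ 0.411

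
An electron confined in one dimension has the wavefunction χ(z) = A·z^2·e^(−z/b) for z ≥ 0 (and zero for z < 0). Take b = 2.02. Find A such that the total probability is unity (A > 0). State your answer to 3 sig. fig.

Normalization requires ∫|χ|² dz = 1, integrated from 0 to ∞.
Recall ∫₀^∞ z^m e^(−z/β) dz = m!·β^(m+1), carrying out the integral gives A² · 3·b^5/4.
So A² = (3·b^5/4)^(−1).
Substituting b = 2.02 gives A² = 0.03964, so A = 0.1991.

A ≈ 0.199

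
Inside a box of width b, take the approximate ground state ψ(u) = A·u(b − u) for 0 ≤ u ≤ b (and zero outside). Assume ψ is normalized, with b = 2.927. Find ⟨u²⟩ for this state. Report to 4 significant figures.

By definition ⟨u²⟩ = ∫ u^2 |ψ(u)|² du.
The ratio of the moment integral to the normalization integral gives ⟨u²⟩ = 2·b^2/7.
With b = 2.927, ⟨u^2⟩ = 2.4478.

⟨u^2⟩ ≈ 2.448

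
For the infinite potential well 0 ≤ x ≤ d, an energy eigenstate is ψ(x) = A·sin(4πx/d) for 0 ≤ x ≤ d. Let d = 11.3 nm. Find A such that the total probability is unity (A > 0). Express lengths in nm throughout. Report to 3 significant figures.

A ≈ 0.421 nm^(-1/2)

Normalization requires ∫|ψ|² dx = 1, integrated from 0 to d.
Using sin²θ = (1 − cos 2θ)/2, carrying out the integral gives A² · d/2.
So A² = (d/2)^(−1).
Substituting d = 11.3 gives A² = 0.1770, so A = 0.4207.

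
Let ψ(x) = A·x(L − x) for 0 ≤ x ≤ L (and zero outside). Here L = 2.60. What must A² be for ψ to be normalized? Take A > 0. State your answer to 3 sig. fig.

Require ∫ |ψ|² dx = 1 over the whole domain.
Carrying out the integral gives A² · L^5/30.
Hence A² = 1/[L^5/30].
Substituting L = 2.60 gives A² = 0.2525, so A = 0.5025.

A^2 ≈ 0.252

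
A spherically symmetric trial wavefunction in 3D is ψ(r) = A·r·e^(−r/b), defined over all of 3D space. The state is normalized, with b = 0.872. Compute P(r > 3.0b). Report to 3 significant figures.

P ≈ 0.285

P = ∫ |ψ|² 4πr² dr over r > 3.0b.
The full normalization integral is A²·[3·π·b^5] = 1, fixing A².
Substituting u = r/b, A², 4π and the length scale all cancel in the ratio: P = ∫_{3.0}^{∞} u^4·e^(-2·u) du / ∫_{0}^{∞} u^4·e^(-2·u) du.
An antiderivative of u^4·e^(-2·u) is -(u^4/2 + u^3 + 3·u^2/2 + 3·u/2 + 3/4)·e^(-2·u); evaluating from 3.0 to ∞ gives 345·e^(-6)/4, while the full integral is 3/4.
Taking the ratio yields P = 0.2851.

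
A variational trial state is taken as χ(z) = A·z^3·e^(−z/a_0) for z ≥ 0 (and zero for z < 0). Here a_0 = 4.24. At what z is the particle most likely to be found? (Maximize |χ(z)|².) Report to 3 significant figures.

z ≈ 12.7

Set d/dz [|χ(z)|²] = 0 and solve for z > 0.
This gives z = 3·a_0.
With a_0 = 4.24, the most probable position is 12.72.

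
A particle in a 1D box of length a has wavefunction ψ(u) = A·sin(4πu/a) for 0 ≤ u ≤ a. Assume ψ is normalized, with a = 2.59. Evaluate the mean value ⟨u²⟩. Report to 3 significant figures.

⟨u²⟩ = ∫ u^2 |ψ|² du over the full domain.
The ratio of the moment integral to the normalization integral gives ⟨u²⟩ = -a^2/(32·π^2) + a^2/3.
With a = 2.59, ⟨u^2⟩ = 2.215.

⟨u^2⟩ ≈ 2.21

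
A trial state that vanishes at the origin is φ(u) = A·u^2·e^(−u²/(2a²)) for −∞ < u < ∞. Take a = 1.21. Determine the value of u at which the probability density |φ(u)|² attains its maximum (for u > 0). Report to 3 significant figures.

Differentiate |φ(u)|² with respect to u and set to zero.
This gives u = √(2)·a.
With a = 1.21, the value of u > 0 at which the probability density is greatest is 1.711.

u ≈ 1.71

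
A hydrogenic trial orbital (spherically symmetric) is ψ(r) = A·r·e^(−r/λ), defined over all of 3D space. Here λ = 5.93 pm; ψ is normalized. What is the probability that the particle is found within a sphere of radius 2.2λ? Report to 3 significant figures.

P ≈ 0.449

P = ∫ |ψ|² 4πr² dr over r ≤ 2.2λ.
A² is fixed by ∫₀^∞ 4πr²|ψ|² dr = 1, i.e. A² = (3·π·λ^5)^(−1).
Substituting u = r/λ, A², 4π and the length scale all cancel in the ratio: P = ∫_{0}^{2.2} u^4·e^(-2·u) du / ∫_{0}^{∞} u^4·e^(-2·u) du.
Using ∫ u^4·e^(-2·u) du = -(u^4/2 + u^3 + 3·u^2/2 + 3·u/2 + 3/4)·e^(-2·u), the numerator is ≈ 0.33661 and the denominator is 3/4.
Taking the ratio yields P = 0.4488.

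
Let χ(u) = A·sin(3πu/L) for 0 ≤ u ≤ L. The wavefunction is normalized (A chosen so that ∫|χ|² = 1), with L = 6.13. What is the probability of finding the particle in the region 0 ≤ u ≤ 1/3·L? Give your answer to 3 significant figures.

P ≈ 0.333

The probability is P = ∫ |χ|² du over [0, 1/3·L].
The normalization integral ∫|χ|²du over the whole domain equals L/2·A², and A² cancels in the ratio.
In terms of t = u/L (A² and the length scale cancel between numerator and denominator), P = [∫_{0}^{1/3} sin(3·π·t)^2 dt] / [∫_{0}^{1} sin(3·π·t)^2 dt].
With ∫ sin(3·π·t)^2 dt = t/2 - sin(6·π·t)/(12·π) + C, the region integral is 1/6 and the full one is 1/2.
Taking the ratio, P = 1/3.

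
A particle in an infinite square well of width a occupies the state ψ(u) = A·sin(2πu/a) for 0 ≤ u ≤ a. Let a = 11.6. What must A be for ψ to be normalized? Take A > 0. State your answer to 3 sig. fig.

Normalization requires ∫|ψ|² du = 1, integrated from 0 to a.
Using sin²θ = (1 − cos 2θ)/2, ∫|ψ|² du = A²·(a/2).
Setting this equal to 1 gives A² = 1/(a/2).
Plugging in a = 11.6 yields A = 0.4152.

A ≈ 0.415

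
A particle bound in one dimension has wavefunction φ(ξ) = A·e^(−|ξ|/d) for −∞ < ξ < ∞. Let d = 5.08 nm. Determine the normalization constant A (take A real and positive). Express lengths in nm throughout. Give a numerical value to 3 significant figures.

We need A² ∫|f|² dξ = 1, taking the integral from −∞ to ∞.
Using ∫₀^∞ ξⁿ e^(−αξ) dξ = n!/αⁿ⁺¹, ∫|φ|² dξ = A²·(d).
Substituting d = 5.08 gives A² = 0.1969, so A = 0.4437.

A ≈ 0.444 nm^(-1/2)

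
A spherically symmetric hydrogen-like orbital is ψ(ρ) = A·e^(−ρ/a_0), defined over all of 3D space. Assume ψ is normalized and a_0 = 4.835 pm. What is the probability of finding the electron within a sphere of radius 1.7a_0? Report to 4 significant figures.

P ≈ 0.6603

With dV = 4πρ²dρ, the probability is ∫|ψ|² dV over ρ ≤ 1.7a_0.
Normalization gives A² = 1/(π·a_0^3).
In terms of u = ρ/a_0 (A², 4π and the length scale all cancel between numerator and denominator), P = [∫_{0}^{1.7} u^2·e^(-2·u) du] / [∫_{0}^{∞} u^2·e^(-2·u) du].
With ∫ u^2·e^(-2·u) du = -(2·u^2 + 2·u + 1)·e^(-2·u)/4 + C, the region integral is 1/4 - 509·e^(-17/5)/200 and the full one is 1/4.
The region integral divided by the full integral gives P = 0.66026.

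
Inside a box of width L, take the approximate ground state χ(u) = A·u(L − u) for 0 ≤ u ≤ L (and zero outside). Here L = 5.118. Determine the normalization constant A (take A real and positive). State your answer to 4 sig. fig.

A ≈ 0.09243

The normalization condition is ∫|χ|² du = 1 from 0 to L.
Expanding the polynomial and integrating term by term, carrying out the integral gives A² · L^5/30.
Setting this equal to 1 gives A² = 1/(L^5/30).
Substituting L = 5.118 gives A² = 0.0085432, so A = 0.092429.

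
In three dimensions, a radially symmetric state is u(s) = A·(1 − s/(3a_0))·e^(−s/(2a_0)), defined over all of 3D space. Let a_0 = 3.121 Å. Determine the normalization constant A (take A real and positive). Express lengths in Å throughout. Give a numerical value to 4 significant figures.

Normalization requires ∫|u|² 4πs² ds = 1, integrated from 0 to ∞.
In 3D with spherical symmetry the volume element is 4πs² ds.
The integral (without the A² prefactor) comes out to 8·π·a_0^3/3.
Substituting a_0 = 3.121 gives A² = 0.0039265, so A = 0.062661.

A ≈ 0.06266 Å^(-3/2)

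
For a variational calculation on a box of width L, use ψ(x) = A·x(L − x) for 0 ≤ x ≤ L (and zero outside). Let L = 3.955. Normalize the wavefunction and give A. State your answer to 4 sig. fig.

The normalization condition is ∫|ψ|² dx = 1 from 0 to L.
Carrying out the integral gives A² · L^5/30.
Hence A² = 1/[L^5/30].
Plugging in L = 3.955 yields A = 0.17607.

A ≈ 0.1761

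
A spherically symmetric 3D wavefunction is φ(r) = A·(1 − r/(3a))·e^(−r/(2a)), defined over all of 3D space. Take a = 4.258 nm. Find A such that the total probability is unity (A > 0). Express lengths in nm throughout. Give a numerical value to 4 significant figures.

Normalization requires ∫|φ|² 4πr² dr = 1, integrated from 0 to ∞.
With ∫₀^∞ r^4 e^(−αr) dr = 4!/α^5, the integral (without the A² prefactor) comes out to 8·π·a^3/3.
Plugging in a = 4.258 yields A = 0.039322.

A ≈ 0.03932 nm^(-3/2)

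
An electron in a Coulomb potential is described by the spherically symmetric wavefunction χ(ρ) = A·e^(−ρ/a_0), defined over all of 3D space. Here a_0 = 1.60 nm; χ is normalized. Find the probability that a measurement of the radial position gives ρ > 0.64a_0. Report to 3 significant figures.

P ≈ 0.862

With dV = 4πρ²dρ, the probability is ∫|χ|² dV over ρ > 0.64a_0.
The full normalization integral is A²·[π·a_0^3] = 1, fixing A².
Let u = ρ/a_0; then A², 4π and the length scale all cancel, so P = ∫_{0.64}^{∞} u^2·e^(-2·u) du ÷ ∫_{0}^{∞} u^2·e^(-2·u) du.
With ∫ u^2·e^(-2·u) du = -(2·u^2 + 2·u + 1)·e^(-2·u)/4 + C, the region integral is 1937·e^(-32/25)/2500 and the full one is 1/4.
This evaluates to P = 0.8617.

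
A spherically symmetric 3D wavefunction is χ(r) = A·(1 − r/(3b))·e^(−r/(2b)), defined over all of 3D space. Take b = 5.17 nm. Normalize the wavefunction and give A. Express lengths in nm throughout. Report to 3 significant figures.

We need A² ∫|f|² 4πr² dr = 1, taking the integral from 0 to ∞.
∫|χ|² 4πr² dr = A²·(8·π·b^3/3).
With b = 5.17: A² = 0.0008638 and A = 0.02939.

A ≈ 0.0294 nm^(-3/2)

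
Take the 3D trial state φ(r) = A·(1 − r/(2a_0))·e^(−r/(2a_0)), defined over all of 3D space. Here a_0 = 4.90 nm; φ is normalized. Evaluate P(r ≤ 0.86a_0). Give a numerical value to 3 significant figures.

Integrate the radial probability density 4πr²|φ|² over r ≤ 0.86a_0.
Normalization gives A² = 1/(8·π·a_0^3).
In terms of u = r/a_0 (A², 4π and the length scale all cancel between numerator and denominator), P = [∫_{0}^{0.86} u^2·(1 - u/2)^2·e^(-u) du] / [∫_{0}^{∞} u^2·(1 - u/2)^2·e^(-u) du].
An antiderivative of u^2·(1 - u/2)^2·e^(-u) is -(u^4/4 + u^2 + 2·u + 2)·e^(-u); evaluating from 0 to 0.86 gives ≈ 0.054998, while the full integral is 2.
Taking the ratio yields P = 0.02750.

P ≈ 0.0275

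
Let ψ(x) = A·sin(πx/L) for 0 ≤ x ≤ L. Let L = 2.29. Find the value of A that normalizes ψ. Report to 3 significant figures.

A ≈ 0.935

The normalization condition is ∫|ψ|² dx = 1 from 0 to L.
∫|ψ|² dx = A²·(L/2).
Substituting L = 2.29 gives A² = 0.8734, so A = 0.9345.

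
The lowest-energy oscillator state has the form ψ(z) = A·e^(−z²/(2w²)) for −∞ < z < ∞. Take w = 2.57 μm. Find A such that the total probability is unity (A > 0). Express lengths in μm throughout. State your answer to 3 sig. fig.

We need A² ∫|f|² dz = 1, taking the integral from −∞ to ∞.
With ∫_{−∞}^{∞} z^(2m) e^(−αz²) dz = (2m−1)!!·√π / (2^m α^(m+1/2)), ∫|ψ|² dz = A²·(√(π)·w).
With w = 2.57: A² = 0.2195 and A = 0.4685.

A ≈ 0.469 μm^(-1/2)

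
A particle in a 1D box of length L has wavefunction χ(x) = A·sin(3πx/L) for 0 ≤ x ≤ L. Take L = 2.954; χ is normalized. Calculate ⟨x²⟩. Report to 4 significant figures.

⟨x^2⟩ ≈ 2.860

By definition ⟨x²⟩ = ∫ x^2 |χ(x)|² dx.
With ∫₀^L sin²(nπx/L) dx = L/2, since the A² factors cancel between numerator and denominator, ⟨x²⟩ = -L^2/(18·π^2) + L^2/3.
Putting L = 2.954 gives 2.8596.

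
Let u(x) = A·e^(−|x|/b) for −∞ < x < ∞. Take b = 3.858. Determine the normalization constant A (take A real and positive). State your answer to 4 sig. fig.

A ≈ 0.5091

We need A² ∫|f|² dx = 1, taking the integral from −∞ to ∞.
∫|u|² dx = A²·(b).
Hence A² = 1/[b].
With b = 3.858: A² = 0.25920 and A = 0.50912.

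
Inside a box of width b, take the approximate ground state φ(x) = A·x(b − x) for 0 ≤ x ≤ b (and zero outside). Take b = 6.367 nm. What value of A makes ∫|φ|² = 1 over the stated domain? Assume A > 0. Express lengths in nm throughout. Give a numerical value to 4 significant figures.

Require ∫ |φ|² dx = 1 over the whole domain.
Expanding the polynomial and integrating term by term, with φ = A·x(b − x), the integral evaluates to A²·[b^5/30].
With b = 6.367: A² = 0.0028671 and A = 0.053546.

A ≈ 0.05355 nm^(-5/2)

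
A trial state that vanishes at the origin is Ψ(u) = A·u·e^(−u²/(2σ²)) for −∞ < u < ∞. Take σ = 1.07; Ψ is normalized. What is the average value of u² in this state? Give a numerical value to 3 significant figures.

By definition ⟨u²⟩ = ∫ u^2 |Ψ(u)|² du.
Using the Gaussian integral ∫_{−∞}^{∞} e^(−αu²) du = √(π/α), evaluating both integrals, ⟨u²⟩ = 3·σ^2/2.
Putting σ = 1.07 gives 1.717.

⟨u^2⟩ ≈ 1.72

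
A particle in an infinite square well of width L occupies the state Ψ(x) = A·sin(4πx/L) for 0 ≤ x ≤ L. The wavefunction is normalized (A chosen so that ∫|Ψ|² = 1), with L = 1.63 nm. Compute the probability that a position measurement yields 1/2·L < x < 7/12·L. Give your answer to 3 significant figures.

P ≈ 0.0489

|Ψ|² is the probability density, so P = ∫_{1/2·L}^{7/12·L} |Ψ|² dx.
Since A² = 1/(L/2), this is the region integral divided by the full normalization integral.
Let u = x/L; then A² and the length scale cancel, so P = ∫_{1/2}^{7/12} sin(4·π·u)^2 du ÷ ∫_{0}^{1} sin(4·π·u)^2 du.
Using ∫ sin(4·π·u)^2 du = u/2 - sin(4·π·u)·cos(4·π·u)/(8·π), the numerator is -√(3)/(32·π) + 1/24 and the denominator is 1/2.
Evaluating gives P = (-√(3)/16 + π/12)/π.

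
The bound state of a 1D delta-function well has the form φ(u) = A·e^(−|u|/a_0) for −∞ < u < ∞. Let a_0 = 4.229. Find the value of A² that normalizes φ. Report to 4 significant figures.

Require ∫ |φ|² du = 1 over the whole domain.
With ∫₀^∞ u^0 e^(−αu) du = 0!/α^1, carrying out the integral gives A² · a_0.
So A² = (a_0)^(−1).
Plugging in a_0 = 4.229 yields A = 0.48627.

A^2 ≈ 0.2365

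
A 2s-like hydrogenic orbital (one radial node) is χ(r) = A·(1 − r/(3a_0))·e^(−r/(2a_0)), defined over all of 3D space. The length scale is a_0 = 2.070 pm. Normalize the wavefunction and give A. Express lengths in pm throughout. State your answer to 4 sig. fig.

Normalization requires ∫|χ|² 4πr² dr = 1, integrated from 0 to ∞.
The angular integral contributes 4π, leaving ∫₀^∞ r²|χ|² dr.
Recall ∫₀^∞ r^m e^(−r/β) dr = m!·β^(m+1), carrying out the integral gives A² · 8·π·a_0^3/3.
Setting this equal to 1 gives A² = 1/(8·π·a_0^3/3).
Substituting a_0 = 2.070 gives A² = 0.013458, so A = 0.11601.

A ≈ 0.1160 pm^(-3/2)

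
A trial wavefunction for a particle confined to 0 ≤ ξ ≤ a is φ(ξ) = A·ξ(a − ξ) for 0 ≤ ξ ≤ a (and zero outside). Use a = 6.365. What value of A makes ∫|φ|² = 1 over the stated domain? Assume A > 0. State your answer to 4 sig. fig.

We need A² ∫|f|² dξ = 1, taking the integral from 0 to a.
∫|φ|² dξ = A²·(a^5/30).
Substituting a = 6.365 gives A² = 0.0028716, so A = 0.053588.

A ≈ 0.05359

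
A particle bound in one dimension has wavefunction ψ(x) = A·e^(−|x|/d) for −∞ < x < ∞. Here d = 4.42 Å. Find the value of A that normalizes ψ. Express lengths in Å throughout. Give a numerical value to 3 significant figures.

Normalization requires ∫|ψ|² dx = 1, integrated from −∞ to ∞.
Carrying out the integral gives A² · d.
So A² = (d)^(−1).
With d = 4.42: A² = 0.2262 and A = 0.4757.

A ≈ 0.476 Å^(-1/2)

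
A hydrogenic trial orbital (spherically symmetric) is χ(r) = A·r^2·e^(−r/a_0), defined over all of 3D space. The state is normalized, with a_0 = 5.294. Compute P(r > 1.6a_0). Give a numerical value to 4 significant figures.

With dV = 4πr²dr, the probability is ∫|χ|² dV over r > 1.6a_0.
Normalization gives A² = 1/(45·π·a_0^7/2).
Substituting u = r/a_0, A², 4π and the length scale all cancel in the ratio: P = ∫_{1.6}^{∞} u^6·e^(-2·u) du / ∫_{0}^{∞} u^6·e^(-2·u) du.
Using ∫ u^6·e^(-2·u) du = -(4·u^6 + 12·u^5 + 30·u^4 + 60·u^3 + 90·u^2 + 90·u + 45)·e^(-2·u)/8, the numerator is ≈ 5.37402 and the denominator is 45/8.
This evaluates to P = 0.95538.

P ≈ 0.9554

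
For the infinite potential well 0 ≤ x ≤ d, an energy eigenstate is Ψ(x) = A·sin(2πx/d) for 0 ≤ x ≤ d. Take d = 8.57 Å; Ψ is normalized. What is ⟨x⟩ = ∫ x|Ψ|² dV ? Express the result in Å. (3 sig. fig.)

By definition ⟨x⟩ = ∫ x |Ψ(x)|² dx.
With ∫₀^d sin²(nπx/d) dx = d/2, since the A² factors cancel between numerator and denominator, ⟨x⟩ = d/2.
Putting d = 8.57 gives 4.285.

⟨x⟩ ≈ 4.29 Å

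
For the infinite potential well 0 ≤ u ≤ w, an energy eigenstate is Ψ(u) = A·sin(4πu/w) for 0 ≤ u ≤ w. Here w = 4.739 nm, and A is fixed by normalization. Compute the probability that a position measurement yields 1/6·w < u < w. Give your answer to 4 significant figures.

P = ∫_{1/6·w}^{w} |Ψ(u)|² du.
With A² fixed by ∫|Ψ|² = 1, i.e. A² = (w/2)^(−1), substitute and integrate.
Substituting t = u/w, A² and the length scale cancel in the ratio: P = ∫_{1/6}^{1} sin(4·π·t)^2 dt / ∫_{0}^{1} sin(4·π·t)^2 dt.
An antiderivative of sin(4·π·t)^2 is t/2 - sin(4·π·t)·cos(4·π·t)/(8·π); evaluating from 1/6 to 1 gives -√(3)/(32·π) + 5/12, while the full integral is 1/2.
Taking the ratio, P = -√(3)/(16·π) + 5/6.

P ≈ 0.7989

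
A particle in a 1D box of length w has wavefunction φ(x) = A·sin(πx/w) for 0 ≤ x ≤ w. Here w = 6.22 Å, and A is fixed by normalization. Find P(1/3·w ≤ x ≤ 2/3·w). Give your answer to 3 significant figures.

|φ|² is the probability density, so P = ∫_{1/3·w}^{2/3·w} |φ|² dx.
Since A² = 1/(w/2), this is the region integral divided by the full normalization integral.
Let u = x/w; then A² and the length scale cancel, so P = ∫_{1/3}^{2/3} sin(π·u)^2 du ÷ ∫_{0}^{1} sin(π·u)^2 du.
An antiderivative of sin(π·u)^2 is u/2 - sin(2·π·u)/(4·π); evaluating from 1/3 to 2/3 gives √(3)/(4·π) + 1/6, while the full integral is 1/2.
Evaluating gives P = (√(3)/2 + π/3)/π.

P ≈ 0.609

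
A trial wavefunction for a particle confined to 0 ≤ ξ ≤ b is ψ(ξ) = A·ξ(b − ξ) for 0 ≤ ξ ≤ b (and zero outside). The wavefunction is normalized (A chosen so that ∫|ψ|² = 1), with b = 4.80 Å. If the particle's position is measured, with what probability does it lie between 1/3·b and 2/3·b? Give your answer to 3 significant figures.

P = ∫_{1/3·b}^{2/3·b} |ψ(ξ)|² dξ.
Since A² = 1/(b^5/30), this is the region integral divided by the full normalization integral.
Let u = ξ/b; then A² and the length scale cancel, so P = ∫_{1/3}^{2/3} u^2·(1 - u)^2 du ÷ ∫_{0}^{1} u^2·(1 - u)^2 du.
With ∫ u^2·(1 - u)^2 du = u^3·(6·u^2 - 15·u + 10)/30 + C, the region integral is 47/2430 and the full one is 1/30.
Taking the ratio, P = 47/81.

P ≈ 0.580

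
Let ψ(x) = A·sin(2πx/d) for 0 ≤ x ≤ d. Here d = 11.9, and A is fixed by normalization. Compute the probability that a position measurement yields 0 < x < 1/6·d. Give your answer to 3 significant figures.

|ψ|² is the probability density, so P = ∫_{0}^{1/6·d} |ψ|² dx.
The normalization integral ∫|ψ|²dx over the whole domain equals d/2·A², and A² cancels in the ratio.
Substituting u = x/d, A² and the length scale cancel in the ratio: P = ∫_{0}^{1/6} sin(2·π·u)^2 du / ∫_{0}^{1} sin(2·π·u)^2 du.
With ∫ sin(2·π·u)^2 du = u/2 - sin(4·π·u)/(8·π) + C, the region integral is -√(3)/(16·π) + 1/12 and the full one is 1/2.
Evaluating gives P = (-√(3)/8 + π/6)/π.

P ≈ 0.0978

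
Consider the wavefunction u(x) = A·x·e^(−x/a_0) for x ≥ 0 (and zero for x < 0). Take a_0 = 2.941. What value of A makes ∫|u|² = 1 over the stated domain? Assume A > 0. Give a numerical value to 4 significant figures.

A ≈ 0.3965

Require ∫ |u|² dx = 1 over the whole domain.
Carrying out the integral gives A² · a_0^3/4.
Setting this equal to 1 gives A² = 1/(a_0^3/4).
Plugging in a_0 = 2.941 yields A = 0.39654.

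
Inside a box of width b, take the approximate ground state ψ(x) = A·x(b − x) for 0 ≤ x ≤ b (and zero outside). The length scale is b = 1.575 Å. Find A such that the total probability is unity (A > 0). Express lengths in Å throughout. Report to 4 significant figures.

A ≈ 1.759 Å^(-5/2)

Normalization requires ∫|ψ|² dx = 1, integrated from 0 to b.
∫|ψ|² dx = A²·(b^5/30).
So A² = (b^5/30)^(−1).
Substituting b = 1.575 gives A² = 3.0954, so A = 1.7594.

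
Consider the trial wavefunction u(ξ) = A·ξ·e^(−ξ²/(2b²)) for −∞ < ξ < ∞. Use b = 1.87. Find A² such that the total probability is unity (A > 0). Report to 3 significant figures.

We need A² ∫|f|² dξ = 1, taking the integral from −∞ to ∞.
Differentiating ∫e^(−αξ²) dξ = √(π/α) under α to get the higher moments, the integral (without the A² prefactor) comes out to √(π)·b^3/2.
With b = 1.87: A² = 0.1726 and A = 0.4154.

A^2 ≈ 0.173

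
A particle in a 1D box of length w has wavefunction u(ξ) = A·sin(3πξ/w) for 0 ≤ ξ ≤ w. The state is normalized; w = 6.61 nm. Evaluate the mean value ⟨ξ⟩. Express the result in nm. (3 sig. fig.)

By definition ⟨ξ⟩ = ∫ ξ |u(ξ)|² dξ.
Evaluating both integrals, ⟨ξ⟩ = w/2.
With w = 6.61, ⟨ξ⟩ = 3.305.

⟨ξ⟩ ≈ 3.31 nm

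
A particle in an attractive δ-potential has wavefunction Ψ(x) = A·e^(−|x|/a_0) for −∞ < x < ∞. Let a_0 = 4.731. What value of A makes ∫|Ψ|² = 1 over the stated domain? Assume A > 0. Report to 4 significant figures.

A ≈ 0.4598

Normalization requires ∫|Ψ|² dx = 1, integrated from −∞ to ∞.
Recall ∫₀^∞ x^m e^(−x/β) dx = m!·β^(m+1), ∫|Ψ|² dx = A²·(a_0).
Hence A² = 1/[a_0].
With a_0 = 4.731: A² = 0.21137 and A = 0.45975.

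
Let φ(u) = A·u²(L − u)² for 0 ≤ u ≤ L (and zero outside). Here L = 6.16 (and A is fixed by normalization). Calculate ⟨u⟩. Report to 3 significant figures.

By definition ⟨u⟩ = ∫ u |φ(u)|² du.
The ratio of the moment integral to the normalization integral gives ⟨u⟩ = L/2.
Putting L = 6.16 gives 3.080.

⟨u⟩ ≈ 3.08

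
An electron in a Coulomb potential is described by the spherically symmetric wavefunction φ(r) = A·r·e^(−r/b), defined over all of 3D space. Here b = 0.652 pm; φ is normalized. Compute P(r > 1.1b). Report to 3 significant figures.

Integrate the radial probability density 4πr²|φ|² over r > 1.1b.
The full normalization integral is A²·[3·π·b^5] = 1, fixing A².
Let u = r/b; then A², 4π and the length scale all cancel, so P = ∫_{1.1}^{∞} u^4·e^(-2·u) du ÷ ∫_{0}^{∞} u^4·e^(-2·u) du.
With ∫ u^4·e^(-2·u) du = -(u^4/2 + u^3 + 3·u^2/2 + 3·u/2 + 3/4)·e^(-2·u) + C, the region integral is ≈ 0.69563 and the full one is 3/4.
Taking the ratio yields P = 0.9275.

P ≈ 0.928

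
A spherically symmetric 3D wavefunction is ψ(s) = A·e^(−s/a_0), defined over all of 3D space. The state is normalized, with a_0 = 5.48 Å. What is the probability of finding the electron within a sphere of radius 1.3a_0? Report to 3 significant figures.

P ≈ 0.482

P = ∫ |ψ|² 4πs² ds over s ≤ 1.3a_0.
A² is fixed by ∫₀^∞ 4πs²|ψ|² ds = 1, i.e. A² = (π·a_0^3)^(−1).
Substituting u = s/a_0, A², 4π and the length scale all cancel in the ratio: P = ∫_{0}^{1.3} u^2·e^(-2·u) du / ∫_{0}^{∞} u^2·e^(-2·u) du.
An antiderivative of u^2·e^(-2·u) is -(2·u^2 + 2·u + 1)·e^(-2·u)/4; evaluating from 0 to 1.3 gives 1/4 - 349·e^(-13/5)/200, while the full integral is 1/4.
Taking the ratio yields P = 0.4816.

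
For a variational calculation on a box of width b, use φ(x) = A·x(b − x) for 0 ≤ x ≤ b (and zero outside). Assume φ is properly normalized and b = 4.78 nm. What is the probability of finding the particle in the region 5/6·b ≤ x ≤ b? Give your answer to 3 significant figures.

P ≈ 0.0355

P = ∫_{5/6·b}^{b} |φ(x)|² dx.
The normalization integral ∫|φ|²dx over the whole domain equals b^5/30·A², and A² cancels in the ratio.
Let u = x/b; then A² and the length scale cancel, so P = ∫_{5/6}^{1} u^2·(1 - u)^2 du ÷ ∫_{0}^{1} u^2·(1 - u)^2 du.
With ∫ u^2·(1 - u)^2 du = u^3·(6·u^2 - 15·u + 10)/30 + C, the region integral is ≈ 0.0011831 and the full one is 1/30.
Evaluating gives P = 23/648.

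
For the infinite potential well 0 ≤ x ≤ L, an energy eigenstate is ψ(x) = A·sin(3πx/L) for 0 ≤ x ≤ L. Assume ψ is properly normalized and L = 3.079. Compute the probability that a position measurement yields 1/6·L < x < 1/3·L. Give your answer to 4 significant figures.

P = ∫_{1/6·L}^{1/3·L} |ψ(x)|² dx.
With A² fixed by ∫|ψ|² = 1, i.e. A² = (L/2)^(−1), substitute and integrate.
Substituting u = x/L, A² and the length scale cancel in the ratio: P = ∫_{1/6}^{1/3} sin(3·π·u)^2 du / ∫_{0}^{1} sin(3·π·u)^2 du.
An antiderivative of sin(3·π·u)^2 is u/2 - sin(6·π·u)/(12·π); evaluating from 1/6 to 1/3 gives 1/12, while the full integral is 1/2.
Evaluating gives P = 1/6.

P ≈ 0.1667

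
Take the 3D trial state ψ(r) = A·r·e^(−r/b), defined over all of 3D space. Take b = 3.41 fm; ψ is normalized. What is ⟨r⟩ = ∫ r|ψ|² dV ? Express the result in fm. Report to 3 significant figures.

⟨r⟩ ≈ 8.53 fm

By definition ⟨r⟩ = ∫ r |ψ(r)|² 4πr² dr.
Using ∫₀^∞ rⁿ e^(−αr) dr = n!/αⁿ⁺¹, evaluating both integrals, ⟨r⟩ = 5·b/2.
With b = 3.41, ⟨r⟩ = 8.525.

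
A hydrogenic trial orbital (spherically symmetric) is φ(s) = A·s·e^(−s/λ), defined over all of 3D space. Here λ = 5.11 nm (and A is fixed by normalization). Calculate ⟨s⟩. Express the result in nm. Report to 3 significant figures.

⟨s⟩ = ∫ s |φ|² 4πs² ds over the full domain.
Recall ∫₀^∞ s^m e^(−s/β) ds = m!·β^(m+1), since the A² factors cancel between numerator and denominator, ⟨s⟩ = 5·λ/2.
With λ = 5.11, ⟨s⟩ = 12.78.

⟨s⟩ ≈ 12.8 nm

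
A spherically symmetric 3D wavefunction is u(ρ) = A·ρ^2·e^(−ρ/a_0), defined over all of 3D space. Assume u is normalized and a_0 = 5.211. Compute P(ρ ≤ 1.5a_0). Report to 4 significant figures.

P ≈ 0.03351

P = ∫ |u|² 4πρ² dρ over ρ ≤ 1.5a_0.
The full normalization integral is A²·[45·π·a_0^7/2] = 1, fixing A².
Let t = ρ/a_0; then A², 4π and the length scale all cancel, so P = ∫_{0}^{1.5} t^6·e^(-2·t) dt ÷ ∫_{0}^{∞} t^6·e^(-2·t) dt.
Using ∫ t^6·e^(-2·t) dt = -(4·t^6 + 12·t^5 + 30·t^4 + 60·t^3 + 90·t^2 + 90·t + 45)·e^(-2·t)/8, the numerator is ≈ 0.188486 and the denominator is 45/8.
The region integral divided by the full integral gives P = 0.033509.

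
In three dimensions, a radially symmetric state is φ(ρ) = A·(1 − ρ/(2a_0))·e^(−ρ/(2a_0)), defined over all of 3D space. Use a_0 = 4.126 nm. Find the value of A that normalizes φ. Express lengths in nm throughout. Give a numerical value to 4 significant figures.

The normalization condition is ∫|φ|² 4πρ² dρ = 1 from 0 to ∞.
The angular integral contributes 4π, leaving ∫₀^∞ ρ²|φ|² dρ.
Using ∫₀^∞ ρⁿ e^(−αρ) dρ = n!/αⁿ⁺¹, ∫|φ|² 4πρ² dρ = A²·(8·π·a_0^3).
Hence A² = 1/[8·π·a_0^3].
With a_0 = 4.126: A² = 0.00056646 and A = 0.023801.

A ≈ 0.02380 nm^(-3/2)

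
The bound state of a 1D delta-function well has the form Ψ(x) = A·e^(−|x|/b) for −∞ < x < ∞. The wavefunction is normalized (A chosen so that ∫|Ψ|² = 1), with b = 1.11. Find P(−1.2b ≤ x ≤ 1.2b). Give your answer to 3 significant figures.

P ≈ 0.909

|Ψ|² is the probability density, so P = ∫_{−1.2b}^{1.2b} |Ψ|² dx.
With A² fixed by ∫|Ψ|² = 1, i.e. A² = (b)^(−1), substitute and integrate.
By symmetry take twice the x ≥ 0 contribution in numerator and denominator; the 2's cancel. Let u = x/b; then A² and the length scale cancel, so P = ∫_{0}^{1.2} e^(-2·u) du ÷ ∫_{0}^{∞} e^(-2·u) du.
With ∫ e^(-2·u) du = -e^(-2·u)/2 + C, the region integral is 1/2 - e^(-12/5)/2 and the full one is 1/2.
Evaluating gives P = 0.9093.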